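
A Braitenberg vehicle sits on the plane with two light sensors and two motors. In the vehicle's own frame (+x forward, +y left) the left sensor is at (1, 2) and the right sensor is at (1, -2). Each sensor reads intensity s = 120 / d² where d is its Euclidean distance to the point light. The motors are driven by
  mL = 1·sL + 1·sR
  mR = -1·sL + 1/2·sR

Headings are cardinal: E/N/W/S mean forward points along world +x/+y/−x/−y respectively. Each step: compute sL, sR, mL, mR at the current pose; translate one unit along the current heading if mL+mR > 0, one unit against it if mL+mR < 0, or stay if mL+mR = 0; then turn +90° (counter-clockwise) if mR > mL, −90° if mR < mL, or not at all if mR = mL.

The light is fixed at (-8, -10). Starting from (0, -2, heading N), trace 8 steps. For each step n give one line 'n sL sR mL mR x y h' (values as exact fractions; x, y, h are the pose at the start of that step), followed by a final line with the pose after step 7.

n=0: pose=(0,-2,N); sL=40/39, sR=120/181; mL=11920/7059, mR=-4900/7059; mL+mR=180/181 → advance +1; mR−mL=-16820/7059 → turn -1·90°
n=1: pose=(0,-1,E); sL=60/101, sR=12/13; mL=1992/1313, mR=-174/1313; mL+mR=18/13 → advance +1; mR−mL=-2166/1313 → turn -1·90°
n=2: pose=(1,-1,S); sL=24/37, sR=120/113; mL=7152/4181, mR=-492/4181; mL+mR=180/113 → advance +1; mR−mL=-7644/4181 → turn -1·90°
n=3: pose=(1,-2,W); sL=6/5, sR=30/41; mL=396/205, mR=-171/205; mL+mR=45/41 → advance +1; mR−mL=-567/205 → turn -1·90°
n=4: pose=(0,-2,N); sL=40/39, sR=120/181; mL=11920/7059, mR=-4900/7059; mL+mR=180/181 → advance +1; mR−mL=-16820/7059 → turn -1·90°
n=5: pose=(0,-1,E); sL=60/101, sR=12/13; mL=1992/1313, mR=-174/1313; mL+mR=18/13 → advance +1; mR−mL=-2166/1313 → turn -1·90°
n=6: pose=(1,-1,S); sL=24/37, sR=120/113; mL=7152/4181, mR=-492/4181; mL+mR=180/113 → advance +1; mR−mL=-7644/4181 → turn -1·90°
n=7: pose=(1,-2,W); sL=6/5, sR=30/41; mL=396/205, mR=-171/205; mL+mR=45/41 → advance +1; mR−mL=-567/205 → turn -1·90°

0 40/39 120/181 11920/7059 -4900/7059 0 -2 N
1 60/101 12/13 1992/1313 -174/1313 0 -1 E
2 24/37 120/113 7152/4181 -492/4181 1 -1 S
3 6/5 30/41 396/205 -171/205 1 -2 W
4 40/39 120/181 11920/7059 -4900/7059 0 -2 N
5 60/101 12/13 1992/1313 -174/1313 0 -1 E
6 24/37 120/113 7152/4181 -492/4181 1 -1 S
7 6/5 30/41 396/205 -171/205 1 -2 W
final 0 -2 N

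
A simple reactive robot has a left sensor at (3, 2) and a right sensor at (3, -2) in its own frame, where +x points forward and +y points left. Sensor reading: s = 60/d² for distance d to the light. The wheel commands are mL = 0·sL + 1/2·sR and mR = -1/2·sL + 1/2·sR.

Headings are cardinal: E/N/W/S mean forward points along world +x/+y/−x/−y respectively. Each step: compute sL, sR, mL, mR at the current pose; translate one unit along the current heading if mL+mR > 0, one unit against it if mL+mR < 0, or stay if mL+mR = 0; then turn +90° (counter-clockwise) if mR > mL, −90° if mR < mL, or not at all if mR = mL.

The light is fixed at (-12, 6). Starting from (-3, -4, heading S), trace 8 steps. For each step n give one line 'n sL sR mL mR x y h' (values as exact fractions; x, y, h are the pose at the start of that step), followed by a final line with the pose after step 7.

n=0: pose=(-3,-4,S); sL=6/29, sR=30/109; mL=15/109, mR=108/3161; mL+mR=543/3161 → advance +1; mR−mL=-3/29 → turn -1·90°
n=1: pose=(-3,-5,W); sL=12/41, sR=20/39; mL=10/39, mR=176/1599; mL+mR=586/1599 → advance +1; mR−mL=-6/41 → turn -1·90°
n=2: pose=(-4,-5,N); sL=3/5, sR=15/41; mL=15/82, mR=-24/205; mL+mR=27/410 → advance +1; mR−mL=-3/10 → turn -1·90°
n=3: pose=(-4,-4,E); sL=12/37, sR=12/53; mL=6/53, mR=-96/1961; mL+mR=126/1961 → advance +1; mR−mL=-6/37 → turn -1·90°
n=4: pose=(-3,-4,S); sL=6/29, sR=30/109; mL=15/109, mR=108/3161; mL+mR=543/3161 → advance +1; mR−mL=-3/29 → turn -1·90°
n=5: pose=(-3,-5,W); sL=12/41, sR=20/39; mL=10/39, mR=176/1599; mL+mR=586/1599 → advance +1; mR−mL=-6/41 → turn -1·90°
n=6: pose=(-4,-5,N); sL=3/5, sR=15/41; mL=15/82, mR=-24/205; mL+mR=27/410 → advance +1; mR−mL=-3/10 → turn -1·90°
n=7: pose=(-4,-4,E); sL=12/37, sR=12/53; mL=6/53, mR=-96/1961; mL+mR=126/1961 → advance +1; mR−mL=-6/37 → turn -1·90°

0 6/29 30/109 15/109 108/3161 -3 -4 S
1 12/41 20/39 10/39 176/1599 -3 -5 W
2 3/5 15/41 15/82 -24/205 -4 -5 N
3 12/37 12/53 6/53 -96/1961 -4 -4 E
4 6/29 30/109 15/109 108/3161 -3 -4 S
5 12/41 20/39 10/39 176/1599 -3 -5 W
6 3/5 15/41 15/82 -24/205 -4 -5 N
7 12/37 12/53 6/53 -96/1961 -4 -4 E
final -3 -4 S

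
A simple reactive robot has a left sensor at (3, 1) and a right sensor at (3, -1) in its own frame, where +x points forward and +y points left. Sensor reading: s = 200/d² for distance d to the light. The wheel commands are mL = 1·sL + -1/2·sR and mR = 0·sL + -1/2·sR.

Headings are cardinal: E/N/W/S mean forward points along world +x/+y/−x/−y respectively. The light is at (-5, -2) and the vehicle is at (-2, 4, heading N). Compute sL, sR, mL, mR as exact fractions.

left sensor world pos  = (-3, 7); dL² = 85
right sensor world pos = (-1, 7); dR² = 97
sL = 200/85 = 40/17
sR = 200/97 = 200/97
mL = 1·sL + -1/2·sR = 2180/1649
mR = 0·sL + -1/2·sR = -100/97

40/17 200/97 2180/1649 -100/97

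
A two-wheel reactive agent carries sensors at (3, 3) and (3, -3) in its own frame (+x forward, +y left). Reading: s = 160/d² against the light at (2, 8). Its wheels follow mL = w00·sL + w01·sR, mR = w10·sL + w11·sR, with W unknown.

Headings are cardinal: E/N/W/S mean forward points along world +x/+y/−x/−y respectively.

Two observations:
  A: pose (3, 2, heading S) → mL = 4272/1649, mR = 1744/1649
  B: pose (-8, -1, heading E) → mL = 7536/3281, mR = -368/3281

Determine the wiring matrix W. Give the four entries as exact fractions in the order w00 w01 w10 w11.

1 1/2 -1/2 1

obs A: pose=(3,2,S) → sL=160/97, sR=32/17, mL=4272/1649, mR=1744/1649
obs B: pose=(-8,-1,E) → sL=32/17, sR=160/193, mL=7536/3281, mR=-368/3281
sensor matrix S = [[160/97, 32/17], [32/17, 160/193]]; det S = -11771904/5410369
solve [mL_A; mL_B] = S·[w00; w01] and [mR_A; mR_B] = S·[w10; w11]:
  w00 = 1, w01 = 1/2, w10 = -1/2, w11 = 1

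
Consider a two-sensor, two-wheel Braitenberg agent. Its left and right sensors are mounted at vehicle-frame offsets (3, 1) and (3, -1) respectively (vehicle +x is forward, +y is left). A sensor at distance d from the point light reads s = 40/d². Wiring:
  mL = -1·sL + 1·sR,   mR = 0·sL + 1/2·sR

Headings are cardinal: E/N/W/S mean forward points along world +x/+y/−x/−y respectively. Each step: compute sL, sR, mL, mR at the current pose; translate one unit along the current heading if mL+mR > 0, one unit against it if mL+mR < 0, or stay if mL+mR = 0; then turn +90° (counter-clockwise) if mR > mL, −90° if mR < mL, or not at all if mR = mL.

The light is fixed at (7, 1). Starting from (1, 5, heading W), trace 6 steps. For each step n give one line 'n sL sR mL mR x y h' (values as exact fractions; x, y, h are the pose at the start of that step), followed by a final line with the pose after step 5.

n=0: pose=(1,5,W); sL=4/9, sR=20/53; mL=-32/477, mR=10/53; mL+mR=58/477 → advance +1; mR−mL=122/477 → turn +1·90°
n=1: pose=(0,5,S); sL=40/37, sR=8/13; mL=-224/481, mR=4/13; mL+mR=-76/481 → advance -1; mR−mL=372/481 → turn +1·90°
n=2: pose=(0,6,E); sL=10/13, sR=5/4; mL=25/52, mR=5/8; mL+mR=115/104 → advance +1; mR−mL=15/104 → turn +1·90°
n=3: pose=(1,6,N); sL=40/113, sR=40/89; mL=960/10057, mR=20/89; mL+mR=3220/10057 → advance +1; mR−mL=1300/10057 → turn +1·90°
n=4: pose=(1,7,W); sL=20/53, sR=4/13; mL=-48/689, mR=2/13; mL+mR=58/689 → advance +1; mR−mL=154/689 → turn +1·90°
n=5: pose=(0,7,S); sL=8/9, sR=40/73; mL=-224/657, mR=20/73; mL+mR=-44/657 → advance -1; mR−mL=404/657 → turn +1·90°

0 4/9 20/53 -32/477 10/53 1 5 W
1 40/37 8/13 -224/481 4/13 0 5 S
2 10/13 5/4 25/52 5/8 0 6 E
3 40/113 40/89 960/10057 20/89 1 6 N
4 20/53 4/13 -48/689 2/13 1 7 W
5 8/9 40/73 -224/657 20/73 0 7 S
final 0 8 E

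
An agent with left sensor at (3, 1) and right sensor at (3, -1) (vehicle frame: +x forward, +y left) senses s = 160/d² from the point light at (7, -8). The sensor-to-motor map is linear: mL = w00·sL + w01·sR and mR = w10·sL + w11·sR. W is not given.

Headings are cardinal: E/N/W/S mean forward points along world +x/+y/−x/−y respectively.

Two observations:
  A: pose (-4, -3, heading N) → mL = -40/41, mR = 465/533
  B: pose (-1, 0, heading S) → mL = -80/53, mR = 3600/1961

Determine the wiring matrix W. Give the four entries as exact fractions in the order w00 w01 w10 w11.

obs A: pose=(-4,-3,N) → sL=10/13, sR=40/41, mL=-40/41, mR=465/533
obs B: pose=(-1,0,S) → sL=80/37, sR=80/53, mL=-80/53, mR=3600/1961
sensor matrix S = [[10/13, 40/41], [80/37, 80/53]]; det S = -991200/1045213
solve [mL_A; mL_B] = S·[w00; w01] and [mR_A; mR_B] = S·[w10; w11]:
  w00 = 0, w01 = -1, w10 = 1/2, w11 = 1/2

0 -1 1/2 1/2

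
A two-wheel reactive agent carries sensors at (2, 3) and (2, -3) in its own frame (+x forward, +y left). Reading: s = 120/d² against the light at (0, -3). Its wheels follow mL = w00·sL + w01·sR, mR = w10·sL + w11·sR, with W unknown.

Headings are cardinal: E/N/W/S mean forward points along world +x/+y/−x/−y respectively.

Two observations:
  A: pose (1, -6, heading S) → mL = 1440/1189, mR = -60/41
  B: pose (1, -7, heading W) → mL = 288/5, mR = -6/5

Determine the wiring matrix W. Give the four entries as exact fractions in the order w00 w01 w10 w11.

-1 1 -1/2 0

obs A: pose=(1,-6,S) → sL=120/41, sR=120/29, mL=1440/1189, mR=-60/41
obs B: pose=(1,-7,W) → sL=12/5, sR=60, mL=288/5, mR=-6/5
sensor matrix S = [[120/41, 120/29], [12/5, 60]]; det S = 196992/1189
solve [mL_A; mL_B] = S·[w00; w01] and [mR_A; mR_B] = S·[w10; w11]:
  w00 = -1, w01 = 1, w10 = -1/2, w11 = 0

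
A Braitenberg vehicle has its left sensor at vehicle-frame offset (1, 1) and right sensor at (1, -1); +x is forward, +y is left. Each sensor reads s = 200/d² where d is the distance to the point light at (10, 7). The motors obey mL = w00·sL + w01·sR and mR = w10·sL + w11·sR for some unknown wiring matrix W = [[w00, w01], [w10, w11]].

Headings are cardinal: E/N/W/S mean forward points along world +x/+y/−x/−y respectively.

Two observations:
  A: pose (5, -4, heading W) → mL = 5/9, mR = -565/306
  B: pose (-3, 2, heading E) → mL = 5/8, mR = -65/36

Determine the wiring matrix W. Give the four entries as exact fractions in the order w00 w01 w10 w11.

obs A: pose=(5,-4,W) → sL=10/9, sR=25/17, mL=5/9, mR=-565/306
obs B: pose=(-3,2,E) → sL=5/4, sR=10/9, mL=5/8, mR=-65/36
sensor matrix S = [[10/9, 25/17], [5/4, 10/9]]; det S = -3325/5508
solve [mL_A; mL_B] = S·[w00; w01] and [mR_A; mR_B] = S·[w10; w11]:
  w00 = 1/2, w01 = 0, w10 = -1, w11 = -1/2

1/2 0 -1 -1/2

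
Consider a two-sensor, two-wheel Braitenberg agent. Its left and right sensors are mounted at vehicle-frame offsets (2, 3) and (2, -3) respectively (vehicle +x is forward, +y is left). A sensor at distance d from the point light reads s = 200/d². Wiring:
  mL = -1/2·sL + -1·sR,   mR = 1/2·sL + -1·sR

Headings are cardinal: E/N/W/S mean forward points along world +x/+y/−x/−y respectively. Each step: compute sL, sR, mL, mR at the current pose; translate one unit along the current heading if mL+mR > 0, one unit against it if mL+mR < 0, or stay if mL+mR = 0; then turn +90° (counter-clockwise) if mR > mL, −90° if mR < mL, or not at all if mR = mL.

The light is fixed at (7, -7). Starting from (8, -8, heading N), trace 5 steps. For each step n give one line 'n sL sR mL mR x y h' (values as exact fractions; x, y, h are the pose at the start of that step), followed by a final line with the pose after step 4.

0 40 200/17 -540/17 140/17 8 -8 N
1 100/13 100 -1350/13 -1250/13 8 -9 W
2 200/41 200/17 -9900/697 -6500/697 9 -9 S
3 10 25/4 -45/4 -5/4 9 -8 E
4 40 200/17 -540/17 140/17 8 -8 N
final 8 -9 W

n=0: pose=(8,-8,N); sL=40, sR=200/17; mL=-540/17, mR=140/17; mL+mR=-400/17 → advance -1; mR−mL=40 → turn +1·90°
n=1: pose=(8,-9,W); sL=100/13, sR=100; mL=-1350/13, mR=-1250/13; mL+mR=-200 → advance -1; mR−mL=100/13 → turn +1·90°
n=2: pose=(9,-9,S); sL=200/41, sR=200/17; mL=-9900/697, mR=-6500/697; mL+mR=-400/17 → advance -1; mR−mL=200/41 → turn +1·90°
n=3: pose=(9,-8,E); sL=10, sR=25/4; mL=-45/4, mR=-5/4; mL+mR=-25/2 → advance -1; mR−mL=10 → turn +1·90°
n=4: pose=(8,-8,N); sL=40, sR=200/17; mL=-540/17, mR=140/17; mL+mR=-400/17 → advance -1; mR−mL=40 → turn +1·90°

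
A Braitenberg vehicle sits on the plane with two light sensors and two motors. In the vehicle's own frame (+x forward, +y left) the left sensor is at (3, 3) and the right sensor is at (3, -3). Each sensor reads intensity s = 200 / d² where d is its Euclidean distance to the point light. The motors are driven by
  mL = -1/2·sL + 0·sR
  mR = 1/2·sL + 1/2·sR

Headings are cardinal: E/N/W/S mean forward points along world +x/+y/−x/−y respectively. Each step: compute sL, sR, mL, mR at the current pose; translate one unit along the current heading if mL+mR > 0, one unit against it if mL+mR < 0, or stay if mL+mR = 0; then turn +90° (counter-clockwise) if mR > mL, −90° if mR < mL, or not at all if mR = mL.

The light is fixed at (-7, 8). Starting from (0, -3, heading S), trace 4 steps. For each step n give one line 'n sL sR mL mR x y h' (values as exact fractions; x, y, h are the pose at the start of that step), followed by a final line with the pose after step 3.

0 25/37 50/53 -25/74 3175/3922 0 -3 S
1 200/181 8/13 -100/181 2024/2353 0 -4 E
2 100/53 100/101 -50/53 7700/5353 1 -4 N
3 200/221 200/89 -100/221 31000/19669 1 -3 W
final 0 -3 S

n=0: pose=(0,-3,S); sL=25/37, sR=50/53; mL=-25/74, mR=3175/3922; mL+mR=25/53 → advance +1; mR−mL=2250/1961 → turn +1·90°
n=1: pose=(0,-4,E); sL=200/181, sR=8/13; mL=-100/181, mR=2024/2353; mL+mR=4/13 → advance +1; mR−mL=3324/2353 → turn +1·90°
n=2: pose=(1,-4,N); sL=100/53, sR=100/101; mL=-50/53, mR=7700/5353; mL+mR=50/101 → advance +1; mR−mL=12750/5353 → turn +1·90°
n=3: pose=(1,-3,W); sL=200/221, sR=200/89; mL=-100/221, mR=31000/19669; mL+mR=100/89 → advance +1; mR−mL=39900/19669 → turn +1·90°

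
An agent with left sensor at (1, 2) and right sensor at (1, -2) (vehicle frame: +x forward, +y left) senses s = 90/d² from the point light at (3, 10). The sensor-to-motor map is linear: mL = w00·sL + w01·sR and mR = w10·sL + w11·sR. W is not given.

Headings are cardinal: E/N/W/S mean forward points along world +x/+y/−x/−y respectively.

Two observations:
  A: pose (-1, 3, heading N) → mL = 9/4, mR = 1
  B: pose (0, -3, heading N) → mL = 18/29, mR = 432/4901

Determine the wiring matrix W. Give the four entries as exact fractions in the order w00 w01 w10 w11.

obs A: pose=(-1,3,N) → sL=5/4, sR=9/4, mL=9/4, mR=1
obs B: pose=(0,-3,N) → sL=90/169, sR=18/29, mL=18/29, mR=432/4901
sensor matrix S = [[5/4, 9/4], [90/169, 18/29]]; det S = -2070/4901
solve [mL_A; mL_B] = S·[w00; w01] and [mR_A; mR_B] = S·[w10; w11]:
  w00 = 0, w01 = 1, w10 = -1, w11 = 1

0 1 -1 1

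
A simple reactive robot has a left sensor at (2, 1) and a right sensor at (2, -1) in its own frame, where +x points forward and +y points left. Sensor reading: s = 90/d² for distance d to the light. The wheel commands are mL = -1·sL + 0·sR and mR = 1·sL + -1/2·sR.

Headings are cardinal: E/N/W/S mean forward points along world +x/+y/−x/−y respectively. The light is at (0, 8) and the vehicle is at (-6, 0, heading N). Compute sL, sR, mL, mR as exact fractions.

left sensor world pos  = (-7, 2); dL² = 85
right sensor world pos = (-5, 2); dR² = 61
sL = 90/85 = 18/17
sR = 90/61 = 90/61
mL = -1·sL + 0·sR = -18/17
mR = 1·sL + -1/2·sR = 333/1037

18/17 90/61 -18/17 333/1037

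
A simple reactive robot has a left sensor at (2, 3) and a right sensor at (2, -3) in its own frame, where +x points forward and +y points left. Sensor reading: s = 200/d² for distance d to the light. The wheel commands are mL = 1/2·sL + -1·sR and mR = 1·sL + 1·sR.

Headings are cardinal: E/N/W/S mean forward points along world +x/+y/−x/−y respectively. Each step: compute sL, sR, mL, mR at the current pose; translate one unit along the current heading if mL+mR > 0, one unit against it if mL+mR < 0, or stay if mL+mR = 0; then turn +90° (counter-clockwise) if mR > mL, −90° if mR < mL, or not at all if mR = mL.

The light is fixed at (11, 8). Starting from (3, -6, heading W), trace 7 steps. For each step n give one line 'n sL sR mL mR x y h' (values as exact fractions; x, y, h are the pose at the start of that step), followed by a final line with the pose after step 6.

n=0: pose=(3,-6,W); sL=200/389, sR=200/221; mL=-55700/85969, mR=122000/85969; mL+mR=300/389 → advance +1; mR−mL=177700/85969 → turn +1·90°
n=1: pose=(2,-6,S); sL=50/73, sR=1/2; mL=-23/146, mR=173/146; mL+mR=75/73 → advance +1; mR−mL=98/73 → turn +1·90°
n=2: pose=(2,-7,E); sL=200/193, sR=200/373; mL=-1300/71989, mR=113200/71989; mL+mR=300/193 → advance +1; mR−mL=114500/71989 → turn +1·90°
n=3: pose=(3,-7,N); sL=20/29, sR=100/97; mL=-1930/2813, mR=4840/2813; mL+mR=30/29 → advance +1; mR−mL=6770/2813 → turn +1·90°
n=4: pose=(3,-6,W); sL=200/389, sR=200/221; mL=-55700/85969, mR=122000/85969; mL+mR=300/389 → advance +1; mR−mL=177700/85969 → turn +1·90°
n=5: pose=(2,-6,S); sL=50/73, sR=1/2; mL=-23/146, mR=173/146; mL+mR=75/73 → advance +1; mR−mL=98/73 → turn +1·90°
n=6: pose=(2,-7,E); sL=200/193, sR=200/373; mL=-1300/71989, mR=113200/71989; mL+mR=300/193 → advance +1; mR−mL=114500/71989 → turn +1·90°

0 200/389 200/221 -55700/85969 122000/85969 3 -6 W
1 50/73 1/2 -23/146 173/146 2 -6 S
2 200/193 200/373 -1300/71989 113200/71989 2 -7 E
3 20/29 100/97 -1930/2813 4840/2813 3 -7 N
4 200/389 200/221 -55700/85969 122000/85969 3 -6 W
5 50/73 1/2 -23/146 173/146 2 -6 S
6 200/193 200/373 -1300/71989 113200/71989 2 -7 E
final 3 -7 N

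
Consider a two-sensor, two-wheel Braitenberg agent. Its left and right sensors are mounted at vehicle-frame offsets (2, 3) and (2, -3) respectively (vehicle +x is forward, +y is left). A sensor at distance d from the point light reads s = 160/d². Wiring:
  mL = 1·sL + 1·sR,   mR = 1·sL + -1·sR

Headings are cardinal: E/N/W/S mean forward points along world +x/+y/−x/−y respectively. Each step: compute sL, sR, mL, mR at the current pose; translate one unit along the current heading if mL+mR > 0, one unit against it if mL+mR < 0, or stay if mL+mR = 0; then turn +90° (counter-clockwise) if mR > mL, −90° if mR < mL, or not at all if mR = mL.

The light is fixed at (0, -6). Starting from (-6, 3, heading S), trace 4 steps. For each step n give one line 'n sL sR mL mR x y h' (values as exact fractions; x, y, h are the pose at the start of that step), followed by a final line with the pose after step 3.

0 80/29 16/13 1504/377 576/377 -6 3 S
1 160/89 32/37 8768/3293 3072/3293 -6 2 W
2 4/5 40/29 316/145 -84/145 -7 2 N
3 160/169 160/61 36800/10309 -17280/10309 -7 3 E
final -6 3 S

n=0: pose=(-6,3,S); sL=80/29, sR=16/13; mL=1504/377, mR=576/377; mL+mR=160/29 → advance +1; mR−mL=-32/13 → turn -1·90°
n=1: pose=(-6,2,W); sL=160/89, sR=32/37; mL=8768/3293, mR=3072/3293; mL+mR=320/89 → advance +1; mR−mL=-64/37 → turn -1·90°
n=2: pose=(-7,2,N); sL=4/5, sR=40/29; mL=316/145, mR=-84/145; mL+mR=8/5 → advance +1; mR−mL=-80/29 → turn -1·90°
n=3: pose=(-7,3,E); sL=160/169, sR=160/61; mL=36800/10309, mR=-17280/10309; mL+mR=320/169 → advance +1; mR−mL=-320/61 → turn -1·90°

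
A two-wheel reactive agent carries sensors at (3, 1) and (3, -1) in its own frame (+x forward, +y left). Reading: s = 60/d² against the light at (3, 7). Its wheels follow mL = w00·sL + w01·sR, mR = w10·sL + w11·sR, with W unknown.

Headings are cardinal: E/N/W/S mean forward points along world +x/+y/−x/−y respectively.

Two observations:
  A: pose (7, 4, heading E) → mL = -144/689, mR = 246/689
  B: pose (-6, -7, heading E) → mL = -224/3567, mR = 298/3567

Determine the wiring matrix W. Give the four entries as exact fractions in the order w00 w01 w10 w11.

obs A: pose=(7,4,E) → sL=60/53, sR=12/13, mL=-144/689, mR=246/689
obs B: pose=(-6,-7,E) → sL=12/41, sR=20/87, mL=-224/3567, mR=298/3567
sensor matrix S = [[60/53, 12/13], [12/41, 20/87]]; det S = -8128/819221
solve [mL_A; mL_B] = S·[w00; w01] and [mR_A; mR_B] = S·[w10; w11]:
  w00 = -1, w01 = 1, w10 = -1/2, w11 = 1

-1 1 -1/2 1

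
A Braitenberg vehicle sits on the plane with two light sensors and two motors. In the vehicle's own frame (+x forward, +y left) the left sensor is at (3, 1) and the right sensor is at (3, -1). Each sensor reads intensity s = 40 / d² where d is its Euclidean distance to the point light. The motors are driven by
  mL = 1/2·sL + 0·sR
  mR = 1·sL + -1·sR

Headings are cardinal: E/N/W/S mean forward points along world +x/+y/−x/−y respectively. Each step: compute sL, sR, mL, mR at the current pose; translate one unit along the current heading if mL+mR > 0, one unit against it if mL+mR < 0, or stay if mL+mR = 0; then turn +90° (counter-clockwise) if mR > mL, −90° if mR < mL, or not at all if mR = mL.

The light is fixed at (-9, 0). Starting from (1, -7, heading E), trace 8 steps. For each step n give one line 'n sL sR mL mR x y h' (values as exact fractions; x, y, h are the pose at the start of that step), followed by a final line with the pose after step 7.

n=0: pose=(1,-7,E); sL=8/41, sR=40/233; mL=4/41, mR=224/9553; mL+mR=1156/9553 → advance +1; mR−mL=-708/9553 → turn -1·90°
n=1: pose=(2,-7,S); sL=10/61, sR=1/5; mL=5/61, mR=-11/305; mL+mR=14/305 → advance +1; mR−mL=-36/305 → turn -1·90°
n=2: pose=(2,-8,W); sL=8/29, sR=40/113; mL=4/29, mR=-256/3277; mL+mR=196/3277 → advance +1; mR−mL=-708/3277 → turn -1·90°
n=3: pose=(1,-8,N); sL=20/53, sR=20/73; mL=10/53, mR=400/3869; mL+mR=1130/3869 → advance +1; mR−mL=-330/3869 → turn -1·90°
n=4: pose=(1,-7,E); sL=8/41, sR=40/233; mL=4/41, mR=224/9553; mL+mR=1156/9553 → advance +1; mR−mL=-708/9553 → turn -1·90°
n=5: pose=(2,-7,S); sL=10/61, sR=1/5; mL=5/61, mR=-11/305; mL+mR=14/305 → advance +1; mR−mL=-36/305 → turn -1·90°
n=6: pose=(2,-8,W); sL=8/29, sR=40/113; mL=4/29, mR=-256/3277; mL+mR=196/3277 → advance +1; mR−mL=-708/3277 → turn -1·90°
n=7: pose=(1,-8,N); sL=20/53, sR=20/73; mL=10/53, mR=400/3869; mL+mR=1130/3869 → advance +1; mR−mL=-330/3869 → turn -1·90°

0 8/41 40/233 4/41 224/9553 1 -7 E
1 10/61 1/5 5/61 -11/305 2 -7 S
2 8/29 40/113 4/29 -256/3277 2 -8 W
3 20/53 20/73 10/53 400/3869 1 -8 N
4 8/41 40/233 4/41 224/9553 1 -7 E
5 10/61 1/5 5/61 -11/305 2 -7 S
6 8/29 40/113 4/29 -256/3277 2 -8 W
7 20/53 20/73 10/53 400/3869 1 -8 N
final 1 -7 E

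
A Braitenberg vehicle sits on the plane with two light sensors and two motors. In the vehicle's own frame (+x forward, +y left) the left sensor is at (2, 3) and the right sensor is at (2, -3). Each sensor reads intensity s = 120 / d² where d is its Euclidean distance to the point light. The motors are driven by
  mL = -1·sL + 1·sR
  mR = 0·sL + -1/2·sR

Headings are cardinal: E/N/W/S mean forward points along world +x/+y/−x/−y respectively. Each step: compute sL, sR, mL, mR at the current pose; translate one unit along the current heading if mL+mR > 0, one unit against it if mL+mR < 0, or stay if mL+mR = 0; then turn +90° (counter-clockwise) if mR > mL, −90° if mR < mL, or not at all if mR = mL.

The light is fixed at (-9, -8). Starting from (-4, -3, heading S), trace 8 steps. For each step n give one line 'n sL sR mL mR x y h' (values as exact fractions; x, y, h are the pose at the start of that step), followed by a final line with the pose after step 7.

n=0: pose=(-4,-3,S); sL=120/73, sR=120/13; mL=7200/949, mR=-60/13; mL+mR=2820/949 → advance +1; mR−mL=-11580/949 → turn -1·90°
n=1: pose=(-4,-4,W); sL=12, sR=60/29; mL=-288/29, mR=-30/29; mL+mR=-318/29 → advance -1; mR−mL=258/29 → turn +1·90°
n=2: pose=(-3,-4,S); sL=24/17, sR=120/13; mL=1728/221, mR=-60/13; mL+mR=708/221 → advance +1; mR−mL=-2748/221 → turn -1·90°
n=3: pose=(-3,-5,W); sL=15/2, sR=30/13; mL=-135/26, mR=-15/13; mL+mR=-165/26 → advance -1; mR−mL=105/26 → turn +1·90°
n=4: pose=(-2,-5,S); sL=120/101, sR=120/17; mL=10080/1717, mR=-60/17; mL+mR=4020/1717 → advance +1; mR−mL=-16140/1717 → turn -1·90°
n=5: pose=(-2,-6,W); sL=60/13, sR=12/5; mL=-144/65, mR=-6/5; mL+mR=-222/65 → advance -1; mR−mL=66/65 → turn +1·90°
n=6: pose=(-1,-6,S); sL=120/121, sR=24/5; mL=2304/605, mR=-12/5; mL+mR=852/605 → advance +1; mR−mL=-3756/605 → turn -1·90°
n=7: pose=(-1,-7,W); sL=3, sR=30/13; mL=-9/13, mR=-15/13; mL+mR=-24/13 → advance -1; mR−mL=-6/13 → turn -1·90°

0 120/73 120/13 7200/949 -60/13 -4 -3 S
1 12 60/29 -288/29 -30/29 -4 -4 W
2 24/17 120/13 1728/221 -60/13 -3 -4 S
3 15/2 30/13 -135/26 -15/13 -3 -5 W
4 120/101 120/17 10080/1717 -60/17 -2 -5 S
5 60/13 12/5 -144/65 -6/5 -2 -6 W
6 120/121 24/5 2304/605 -12/5 -1 -6 S
7 3 30/13 -9/13 -15/13 -1 -7 W
final 0 -7 N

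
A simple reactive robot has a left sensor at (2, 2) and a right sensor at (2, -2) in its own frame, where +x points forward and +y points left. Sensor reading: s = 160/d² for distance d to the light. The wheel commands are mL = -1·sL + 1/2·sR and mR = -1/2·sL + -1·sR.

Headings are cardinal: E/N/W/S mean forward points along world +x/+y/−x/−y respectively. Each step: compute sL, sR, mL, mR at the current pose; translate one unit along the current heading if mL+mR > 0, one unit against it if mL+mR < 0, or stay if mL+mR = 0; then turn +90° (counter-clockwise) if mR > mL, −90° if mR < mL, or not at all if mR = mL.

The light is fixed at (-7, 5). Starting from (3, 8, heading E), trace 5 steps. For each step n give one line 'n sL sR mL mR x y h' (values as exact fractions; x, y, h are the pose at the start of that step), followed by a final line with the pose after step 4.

n=0: pose=(3,8,E); sL=160/169, sR=32/29; mL=-1936/4901, mR=-7728/4901; mL+mR=-9664/4901 → advance -1; mR−mL=-5792/4901 → turn -1·90°
n=1: pose=(2,8,S); sL=80/61, sR=16/5; mL=88/305, mR=-1176/305; mL+mR=-1088/305 → advance -1; mR−mL=-1264/305 → turn -1·90°
n=2: pose=(2,9,W); sL=160/53, sR=32/17; mL=-1872/901, mR=-3056/901; mL+mR=-4928/901 → advance -1; mR−mL=-1184/901 → turn -1·90°
n=3: pose=(3,9,N); sL=8/5, sR=8/9; mL=-52/45, mR=-76/45; mL+mR=-128/45 → advance -1; mR−mL=-8/15 → turn -1·90°
n=4: pose=(3,8,E); sL=160/169, sR=32/29; mL=-1936/4901, mR=-7728/4901; mL+mR=-9664/4901 → advance -1; mR−mL=-5792/4901 → turn -1·90°

0 160/169 32/29 -1936/4901 -7728/4901 3 8 E
1 80/61 16/5 88/305 -1176/305 2 8 S
2 160/53 32/17 -1872/901 -3056/901 2 9 W
3 8/5 8/9 -52/45 -76/45 3 9 N
4 160/169 32/29 -1936/4901 -7728/4901 3 8 E
final 2 8 S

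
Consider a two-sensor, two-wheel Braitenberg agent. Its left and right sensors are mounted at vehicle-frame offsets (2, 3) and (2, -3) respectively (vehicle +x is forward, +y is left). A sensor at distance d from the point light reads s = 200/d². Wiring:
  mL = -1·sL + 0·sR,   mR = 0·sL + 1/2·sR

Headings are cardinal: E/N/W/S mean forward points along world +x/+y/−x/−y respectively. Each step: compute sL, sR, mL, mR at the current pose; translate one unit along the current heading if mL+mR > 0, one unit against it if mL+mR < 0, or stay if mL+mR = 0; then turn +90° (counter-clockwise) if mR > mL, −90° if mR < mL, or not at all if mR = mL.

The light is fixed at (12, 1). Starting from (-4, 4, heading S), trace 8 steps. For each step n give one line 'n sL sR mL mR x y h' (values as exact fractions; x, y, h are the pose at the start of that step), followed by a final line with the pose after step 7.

n=0: pose=(-4,4,S); sL=20/17, sR=100/181; mL=-20/17, mR=50/181; mL+mR=-2770/3077 → advance -1; mR−mL=4470/3077 → turn +1·90°
n=1: pose=(-4,5,E); sL=40/49, sR=200/197; mL=-40/49, mR=100/197; mL+mR=-2980/9653 → advance -1; mR−mL=12780/9653 → turn +1·90°
n=2: pose=(-5,5,N); sL=50/109, sR=25/29; mL=-50/109, mR=25/58; mL+mR=-175/6322 → advance -1; mR−mL=5625/6322 → turn +1·90°
n=3: pose=(-5,4,W); sL=200/361, sR=200/397; mL=-200/361, mR=100/397; mL+mR=-43300/143317 → advance -1; mR−mL=115500/143317 → turn +1·90°
n=4: pose=(-4,4,S); sL=20/17, sR=100/181; mL=-20/17, mR=50/181; mL+mR=-2770/3077 → advance -1; mR−mL=4470/3077 → turn +1·90°
n=5: pose=(-4,5,E); sL=40/49, sR=200/197; mL=-40/49, mR=100/197; mL+mR=-2980/9653 → advance -1; mR−mL=12780/9653 → turn +1·90°
n=6: pose=(-5,5,N); sL=50/109, sR=25/29; mL=-50/109, mR=25/58; mL+mR=-175/6322 → advance -1; mR−mL=5625/6322 → turn +1·90°
n=7: pose=(-5,4,W); sL=200/361, sR=200/397; mL=-200/361, mR=100/397; mL+mR=-43300/143317 → advance -1; mR−mL=115500/143317 → turn +1·90°

0 20/17 100/181 -20/17 50/181 -4 4 S
1 40/49 200/197 -40/49 100/197 -4 5 E
2 50/109 25/29 -50/109 25/58 -5 5 N
3 200/361 200/397 -200/361 100/397 -5 4 W
4 20/17 100/181 -20/17 50/181 -4 4 S
5 40/49 200/197 -40/49 100/197 -4 5 E
6 50/109 25/29 -50/109 25/58 -5 5 N
7 200/361 200/397 -200/361 100/397 -5 4 W
final -4 4 S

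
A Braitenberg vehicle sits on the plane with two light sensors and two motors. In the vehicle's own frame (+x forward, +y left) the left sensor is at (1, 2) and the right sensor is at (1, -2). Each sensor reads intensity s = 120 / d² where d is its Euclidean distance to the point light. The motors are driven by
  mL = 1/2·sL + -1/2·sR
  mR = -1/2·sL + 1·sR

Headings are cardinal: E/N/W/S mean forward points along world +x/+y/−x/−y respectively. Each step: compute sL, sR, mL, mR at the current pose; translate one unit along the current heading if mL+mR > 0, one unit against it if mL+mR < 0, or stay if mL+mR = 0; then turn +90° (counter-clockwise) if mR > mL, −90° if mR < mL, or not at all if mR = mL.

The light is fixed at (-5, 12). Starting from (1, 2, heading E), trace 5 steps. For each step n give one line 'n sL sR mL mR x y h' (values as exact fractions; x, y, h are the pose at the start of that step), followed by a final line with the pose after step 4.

n=0: pose=(1,2,E); sL=120/113, sR=120/193; mL=4800/21809, mR=1980/21809; mL+mR=60/193 → advance +1; mR−mL=-2820/21809 → turn -1·90°
n=1: pose=(2,2,S); sL=60/101, sR=60/73; mL=-840/7373, mR=3870/7373; mL+mR=30/73 → advance +1; mR−mL=4710/7373 → turn +1·90°
n=2: pose=(2,1,E); sL=24/29, sR=120/233; mL=1056/6757, mR=684/6757; mL+mR=60/233 → advance +1; mR−mL=-372/6757 → turn -1·90°
n=3: pose=(3,1,S); sL=30/61, sR=2/3; mL=-16/183, mR=77/183; mL+mR=1/3 → advance +1; mR−mL=31/61 → turn +1·90°
n=4: pose=(3,0,E); sL=120/181, sR=120/277; mL=5760/50137, mR=5100/50137; mL+mR=60/277 → advance +1; mR−mL=-660/50137 → turn -1·90°

0 120/113 120/193 4800/21809 1980/21809 1 2 E
1 60/101 60/73 -840/7373 3870/7373 2 2 S
2 24/29 120/233 1056/6757 684/6757 2 1 E
3 30/61 2/3 -16/183 77/183 3 1 S
4 120/181 120/277 5760/50137 5100/50137 3 0 E
final 4 0 S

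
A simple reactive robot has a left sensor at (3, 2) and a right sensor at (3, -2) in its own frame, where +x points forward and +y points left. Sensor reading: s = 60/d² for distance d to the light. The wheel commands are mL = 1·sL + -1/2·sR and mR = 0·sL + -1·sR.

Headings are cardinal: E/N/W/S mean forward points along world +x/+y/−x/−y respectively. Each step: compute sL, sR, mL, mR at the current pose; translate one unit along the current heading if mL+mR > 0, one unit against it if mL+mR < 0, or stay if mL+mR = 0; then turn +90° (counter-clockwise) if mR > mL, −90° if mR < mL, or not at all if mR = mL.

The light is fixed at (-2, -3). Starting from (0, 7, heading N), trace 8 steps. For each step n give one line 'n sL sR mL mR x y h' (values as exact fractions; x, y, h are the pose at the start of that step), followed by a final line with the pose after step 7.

n=0: pose=(0,7,N); sL=60/169, sR=12/37; mL=1206/6253, mR=-12/37; mL+mR=-822/6253 → advance -1; mR−mL=-3234/6253 → turn -1·90°
n=1: pose=(0,6,E); sL=30/73, sR=30/37; mL=15/2701, mR=-30/37; mL+mR=-2175/2701 → advance -1; mR−mL=-2205/2701 → turn -1·90°
n=2: pose=(-1,6,S); sL=4/3, sR=60/37; mL=58/111, mR=-60/37; mL+mR=-122/111 → advance -1; mR−mL=-238/111 → turn -1·90°
n=3: pose=(-1,7,W); sL=15/17, sR=15/37; mL=855/1258, mR=-15/37; mL+mR=345/1258 → advance +1; mR−mL=-1365/1258 → turn -1·90°
n=4: pose=(-2,7,N); sL=60/173, sR=60/173; mL=30/173, mR=-60/173; mL+mR=-30/173 → advance -1; mR−mL=-90/173 → turn -1·90°
n=5: pose=(-2,6,E); sL=6/13, sR=30/29; mL=-21/377, mR=-30/29; mL+mR=-411/377 → advance -1; mR−mL=-369/377 → turn -1·90°
n=6: pose=(-3,6,S); sL=60/37, sR=4/3; mL=106/111, mR=-4/3; mL+mR=-14/37 → advance -1; mR−mL=-254/111 → turn -1·90°
n=7: pose=(-3,7,W); sL=3/4, sR=3/8; mL=9/16, mR=-3/8; mL+mR=3/16 → advance +1; mR−mL=-15/16 → turn -1·90°

0 60/169 12/37 1206/6253 -12/37 0 7 N
1 30/73 30/37 15/2701 -30/37 0 6 E
2 4/3 60/37 58/111 -60/37 -1 6 S
3 15/17 15/37 855/1258 -15/37 -1 7 W
4 60/173 60/173 30/173 -60/173 -2 7 N
5 6/13 30/29 -21/377 -30/29 -2 6 E
6 60/37 4/3 106/111 -4/3 -3 6 S
7 3/4 3/8 9/16 -3/8 -3 7 W
final -4 7 N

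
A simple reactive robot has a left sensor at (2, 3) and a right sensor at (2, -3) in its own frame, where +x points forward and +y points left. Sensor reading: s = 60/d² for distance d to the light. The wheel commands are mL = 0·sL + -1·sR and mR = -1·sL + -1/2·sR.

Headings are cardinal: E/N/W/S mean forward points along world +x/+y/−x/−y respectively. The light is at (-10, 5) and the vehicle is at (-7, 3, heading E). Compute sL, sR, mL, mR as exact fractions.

left sensor world pos  = (-5, 6); dL² = 26
right sensor world pos = (-5, 0); dR² = 50
sL = 60/26 = 30/13
sR = 60/50 = 6/5
mL = 0·sL + -1·sR = -6/5
mR = -1·sL + -1/2·sR = -189/65

30/13 6/5 -6/5 -189/65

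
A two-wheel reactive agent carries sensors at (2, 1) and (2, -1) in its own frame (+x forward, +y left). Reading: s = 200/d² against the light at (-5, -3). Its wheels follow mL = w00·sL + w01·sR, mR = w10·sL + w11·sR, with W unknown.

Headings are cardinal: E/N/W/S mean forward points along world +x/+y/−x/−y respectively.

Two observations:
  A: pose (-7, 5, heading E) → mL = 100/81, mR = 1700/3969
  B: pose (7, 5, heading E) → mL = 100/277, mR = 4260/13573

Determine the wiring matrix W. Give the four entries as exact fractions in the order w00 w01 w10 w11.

1/2 0 1 -1/2

obs A: pose=(-7,5,E) → sL=200/81, sR=200/49, mL=100/81, mR=1700/3969
obs B: pose=(7,5,E) → sL=200/277, sR=40/49, mL=100/277, mR=4260/13573
sensor matrix S = [[200/81, 200/49], [200/277, 40/49]]; det S = -1024000/1099413
solve [mL_A; mL_B] = S·[w00; w01] and [mR_A; mR_B] = S·[w10; w11]:
  w00 = 1/2, w01 = 0, w10 = 1, w11 = -1/2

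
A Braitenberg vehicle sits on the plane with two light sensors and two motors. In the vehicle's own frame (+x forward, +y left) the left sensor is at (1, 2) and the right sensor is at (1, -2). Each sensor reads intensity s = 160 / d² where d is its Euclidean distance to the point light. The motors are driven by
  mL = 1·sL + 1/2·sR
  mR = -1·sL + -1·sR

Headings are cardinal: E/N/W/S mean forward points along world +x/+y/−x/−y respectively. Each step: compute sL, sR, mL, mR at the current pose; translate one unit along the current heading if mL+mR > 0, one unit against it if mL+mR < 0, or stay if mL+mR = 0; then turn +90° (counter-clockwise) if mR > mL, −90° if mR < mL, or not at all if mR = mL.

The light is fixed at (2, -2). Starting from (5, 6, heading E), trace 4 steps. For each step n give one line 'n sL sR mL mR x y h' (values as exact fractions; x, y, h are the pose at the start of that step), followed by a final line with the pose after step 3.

0 40/29 40/13 1100/377 -1680/377 5 6 E
1 32/13 160/49 2608/637 -3648/637 4 6 S
2 16/5 80/61 1176/305 -1376/305 4 7 W
3 160/101 32/25 5616/2525 -7232/2525 5 7 N
final 5 6 E

n=0: pose=(5,6,E); sL=40/29, sR=40/13; mL=1100/377, mR=-1680/377; mL+mR=-20/13 → advance -1; mR−mL=-2780/377 → turn -1·90°
n=1: pose=(4,6,S); sL=32/13, sR=160/49; mL=2608/637, mR=-3648/637; mL+mR=-80/49 → advance -1; mR−mL=-6256/637 → turn -1·90°
n=2: pose=(4,7,W); sL=16/5, sR=80/61; mL=1176/305, mR=-1376/305; mL+mR=-40/61 → advance -1; mR−mL=-2552/305 → turn -1·90°
n=3: pose=(5,7,N); sL=160/101, sR=32/25; mL=5616/2525, mR=-7232/2525; mL+mR=-16/25 → advance -1; mR−mL=-12848/2525 → turn -1·90°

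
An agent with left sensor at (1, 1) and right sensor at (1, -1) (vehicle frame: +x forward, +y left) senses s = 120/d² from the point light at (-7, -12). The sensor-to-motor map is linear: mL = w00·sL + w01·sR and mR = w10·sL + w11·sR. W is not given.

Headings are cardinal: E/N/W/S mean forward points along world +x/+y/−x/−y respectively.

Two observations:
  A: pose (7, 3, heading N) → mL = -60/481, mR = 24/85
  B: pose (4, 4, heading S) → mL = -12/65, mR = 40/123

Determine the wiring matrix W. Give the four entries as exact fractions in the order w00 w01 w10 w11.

0 -1/2 1 0

obs A: pose=(7,3,N) → sL=24/85, sR=120/481, mL=-60/481, mR=24/85
obs B: pose=(4,4,S) → sL=40/123, sR=24/65, mL=-12/65, mR=40/123
sensor matrix S = [[24/85, 120/481], [40/123, 24/65]]; det S = 193792/8381425
solve [mL_A; mL_B] = S·[w00; w01] and [mR_A; mR_B] = S·[w10; w11]:
  w00 = 0, w01 = -1/2, w10 = 1, w11 = 0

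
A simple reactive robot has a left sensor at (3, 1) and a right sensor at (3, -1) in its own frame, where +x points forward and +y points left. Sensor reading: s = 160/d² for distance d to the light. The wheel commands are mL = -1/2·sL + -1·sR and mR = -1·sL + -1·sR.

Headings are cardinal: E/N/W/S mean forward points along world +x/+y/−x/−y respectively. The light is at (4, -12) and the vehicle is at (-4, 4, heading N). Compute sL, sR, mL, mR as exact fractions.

80/221 16/41 -5176/9061 -6816/9061

left sensor world pos  = (-5, 7); dL² = 442
right sensor world pos = (-3, 7); dR² = 410
sL = 160/442 = 80/221
sR = 160/410 = 16/41
mL = -1/2·sL + -1·sR = -5176/9061
mR = -1·sL + -1·sR = -6816/9061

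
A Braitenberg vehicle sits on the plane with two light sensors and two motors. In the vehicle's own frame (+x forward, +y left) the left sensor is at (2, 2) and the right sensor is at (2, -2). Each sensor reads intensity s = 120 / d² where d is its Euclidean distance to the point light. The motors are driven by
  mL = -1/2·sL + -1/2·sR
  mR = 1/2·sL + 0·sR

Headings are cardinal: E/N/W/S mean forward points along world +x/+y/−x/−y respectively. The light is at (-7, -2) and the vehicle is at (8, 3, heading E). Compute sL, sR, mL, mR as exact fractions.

60/169 60/149 -9540/25181 30/169

left sensor world pos  = (10, 5); dL² = 338
right sensor world pos = (10, 1); dR² = 298
sL = 120/338 = 60/169
sR = 120/298 = 60/149
mL = -1/2·sL + -1/2·sR = -9540/25181
mR = 1/2·sL + 0·sR = 30/169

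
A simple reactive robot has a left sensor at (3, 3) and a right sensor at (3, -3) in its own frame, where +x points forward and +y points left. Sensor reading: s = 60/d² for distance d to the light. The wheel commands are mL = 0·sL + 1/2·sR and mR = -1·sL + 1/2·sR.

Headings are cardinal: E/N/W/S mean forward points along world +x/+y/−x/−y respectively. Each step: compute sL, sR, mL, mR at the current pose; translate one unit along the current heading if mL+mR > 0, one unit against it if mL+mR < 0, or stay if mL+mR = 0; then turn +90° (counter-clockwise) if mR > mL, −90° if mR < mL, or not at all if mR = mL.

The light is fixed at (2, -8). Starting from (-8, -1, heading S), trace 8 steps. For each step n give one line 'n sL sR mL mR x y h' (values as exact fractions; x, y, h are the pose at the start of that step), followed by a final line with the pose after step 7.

n=0: pose=(-8,-1,S); sL=12/13, sR=12/37; mL=6/37, mR=-366/481; mL+mR=-288/481 → advance -1; mR−mL=-12/13 → turn -1·90°
n=1: pose=(-8,0,W); sL=30/97, sR=6/29; mL=3/29, mR=-579/2813; mL+mR=-288/2813 → advance -1; mR−mL=-30/97 → turn -1·90°
n=2: pose=(-7,0,N); sL=12/53, sR=60/157; mL=30/157, mR=-294/8321; mL+mR=1296/8321 → advance +1; mR−mL=-12/53 → turn -1·90°
n=3: pose=(-7,1,E); sL=1/3, sR=5/6; mL=5/12, mR=1/12; mL+mR=1/2 → advance +1; mR−mL=-1/3 → turn -1·90°
n=4: pose=(-6,1,S); sL=60/61, sR=60/157; mL=30/157, mR=-7590/9577; mL+mR=-5760/9577 → advance -1; mR−mL=-60/61 → turn -1·90°
n=5: pose=(-6,2,W); sL=6/17, sR=6/29; mL=3/29, mR=-123/493; mL+mR=-72/493 → advance -1; mR−mL=-6/17 → turn -1·90°
n=6: pose=(-5,2,N); sL=60/269, sR=12/37; mL=6/37, mR=-606/9953; mL+mR=1008/9953 → advance +1; mR−mL=-60/269 → turn -1·90°
n=7: pose=(-5,3,E); sL=15/53, sR=3/4; mL=3/8, mR=39/424; mL+mR=99/212 → advance +1; mR−mL=-15/53 → turn -1·90°

0 12/13 12/37 6/37 -366/481 -8 -1 S
1 30/97 6/29 3/29 -579/2813 -8 0 W
2 12/53 60/157 30/157 -294/8321 -7 0 N
3 1/3 5/6 5/12 1/12 -7 1 E
4 60/61 60/157 30/157 -7590/9577 -6 1 S
5 6/17 6/29 3/29 -123/493 -6 2 W
6 60/269 12/37 6/37 -606/9953 -5 2 N
7 15/53 3/4 3/8 39/424 -5 3 E
final -4 3 S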